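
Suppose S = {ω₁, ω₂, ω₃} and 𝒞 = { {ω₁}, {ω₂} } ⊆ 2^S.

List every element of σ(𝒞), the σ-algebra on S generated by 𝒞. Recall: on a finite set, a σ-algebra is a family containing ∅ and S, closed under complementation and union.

Start: 𝒞 ∪ {∅, S} = { ∅, {ω₁}, {ω₂}, S }.
Round 1 (3 new):
  {ω₁,ω₂}  = {ω₁} ∪ {ω₂}
  {ω₁,ω₃}  = ᶜ of {ω₂}
  {ω₂,ω₃}  = ᶜ of {ω₁}
Round 2: 1 new —
  {ω₃}  = ᶜ of {ω₁,ω₂}
Round 3 adds nothing — fixpoint reached.

σ(𝒞) = { ∅, {ω₁}, {ω₂}, {ω₃}, {ω₁,ω₂}, {ω₁,ω₃}, {ω₂,ω₃}, S }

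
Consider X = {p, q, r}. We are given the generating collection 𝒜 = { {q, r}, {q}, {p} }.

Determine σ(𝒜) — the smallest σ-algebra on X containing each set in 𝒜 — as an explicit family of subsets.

Begin from { ∅, {p}, {q}, {q, r}, X } (that is, 𝒜 plus ∅ and X).
Step 1: 2 new —
  {p, q}  = {q} ∪ {p}
  {p, r}  = X∖{q}
  |family| = 7
Step 2 adds 1:
  {r}  = X∖{p, q}
  |family| = 8
Step 3: stable.

σ(𝒜) = { ∅, {p}, {q}, {r}, {p, q}, {p, r}, {q, r}, X }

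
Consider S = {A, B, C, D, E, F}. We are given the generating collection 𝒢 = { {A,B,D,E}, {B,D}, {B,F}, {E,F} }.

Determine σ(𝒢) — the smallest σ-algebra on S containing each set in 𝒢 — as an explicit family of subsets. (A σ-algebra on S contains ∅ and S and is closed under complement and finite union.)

σ(𝒢) (64 sets): { {}, {A}, {B}, {C}, {D}, {E}, {F}, {A,B}, {A,C}, {A,D}, {A,E}, {A,F}, {B,C}, {B,D}, {B,E}, {B,F}, {C,D}, {C,E}, {C,F}, {D,E}, {D,F}, {E,F}, {A,B,C}, {A,B,D}, {A,B,E}, {A,B,F}, {A,C,D}, {A,C,E}, {A,C,F}, {A,D,E}, {A,D,F}, {A,E,F}, {B,C,D}, {B,C,E}, {B,C,F}, {B,D,E}, {B,D,F}, {B,E,F}, {C,D,E}, {C,D,F}, {C,E,F}, {D,E,F}, {A,B,C,D}, {A,B,C,E}, {A,B,C,F}, {A,B,D,E}, {A,B,D,F}, {A,B,E,F}, {A,C,D,E}, {A,C,D,F}, {A,C,E,F}, {A,D,E,F}, {B,C,D,E}, {B,C,D,F}, {B,C,E,F}, {B,D,E,F}, {C,D,E,F}, {A,B,C,D,E}, {A,B,C,D,F}, {A,B,C,E,F}, {A,B,D,E,F}, {A,C,D,E,F}, {B,C,D,E,F}, S }

Check:
Begin from { {}, {B,D}, {B,F}, {E,F}, {A,B,D,E}, S } (that is, 𝒢 plus ∅ and S).
Pass 1: 8 new —
  {C,F}  = ᶜ of {A,B,D,E}
  {B,D,F}  = {B,F} ∪ {B,D}
  {B,E,F}  = {E,F} ∪ {B,F}
  {A,B,C,D}  = ᶜ of {E,F}
  {A,C,D,E}  = ᶜ of {B,F}
  {A,C,E,F}  = ᶜ of {B,D}
  {B,D,E,F}  = {E,F} ∪ {B,D}
  {A,B,D,E,F}  = {E,F} ∪ {A,B,D,E}
  [14 total]
Pass 2. New:
  {C}  = ᶜ of {A,B,D,E,F}
  {A,C}  = ᶜ of {B,D,E,F}
  {A,C,D}  = ᶜ of {B,E,F}
  {A,C,E}  = ᶜ of {B,D,F}
  {B,C,F}  = {B,F} ∪ {C,F}
  {C,E,F}  = {E,F} ∪ {C,F}
  {B,C,D,F}  = {B,D,F} ∪ {C,F}
  {B,C,E,F}  = {B,E,F} ∪ {C,F}
  {A,B,C,D,E}  = {A,B,D,E} ∪ {A,C,D,E}
  {A,B,C,D,F}  = {B,D,F} ∪ {A,B,C,D}
  {A,B,C,E,F}  = {A,C,E,F} ∪ {B,F}
  {A,C,D,E,F}  = {A,C,E,F} ∪ {A,C,D,E}
  {B,C,D,E,F}  = {B,D,E,F} ∪ {C,F}
  [27 total]
Pass 3. New:
  {A}  = ᶜ of {B,C,D,E,F}
  {B}  = ᶜ of {A,C,D,E,F}
  {D}  = ᶜ of {A,B,C,E,F}
  {E}  = ᶜ of {A,B,C,D,F}
  {F}  = ᶜ of {A,B,C,D,E}
  {A,D}  = ᶜ of {B,C,E,F}
  {A,E}  = ᶜ of {B,C,D,F}
  {A,B,D}  = ᶜ of {C,E,F}
  {A,C,F}  = {A,C} ∪ {C,F}
  {A,D,E}  = ᶜ of {B,C,F}
  {B,C,D}  = {B,D} ∪ {C}
  {A,B,C,F}  = {A,C} ∪ {B,C,F}
  {A,C,D,F}  = {A,C,D} ∪ {C,F}
  [40 total]
Pass 4: +22 →
  {A,B}  = {B} ∪ {A}
  {A,F}  = {A} ∪ {F}
  {B,C}  = {B} ∪ {C}
  {B,E}  = ᶜ of {A,C,D,F}
  {C,D}  = {C} ∪ {D}
  {C,E}  = {C} ∪ {E}
  {D,E}  = ᶜ of {A,B,C,F}
  {D,F}  = {D} ∪ {F}
  {A,B,C}  = {B} ∪ {A,C}
  {A,B,E}  = {B} ∪ {A,E}
  {A,B,F}  = {B,F} ∪ {A}
  {A,D,F}  = {A,D} ∪ {F}
  {A,E,F}  = ᶜ of {B,C,D}
  {B,D,E}  = ᶜ of {A,C,F}
  {C,D,F}  = {C,F} ∪ {D}
  {D,E,F}  = {D} ∪ {E,F}
  {A,B,C,E}  = {A,C,E} ∪ {B}
  {A,B,D,F}  = {B,D,F} ∪ {A,B,D}
  {A,B,E,F}  = {B,F} ∪ {A,E}
  {A,D,E,F}  = {E,F} ∪ {A,D}
  {B,C,D,E}  = {B,C,D} ∪ {E}
  {C,D,E,F}  = {D} ∪ {C,E,F}
  [62 total]
Pass 5 adds 2:
  {B,C,E}  = ᶜ of {A,D,F}
  {C,D,E}  = ᶜ of {A,B,F}
  [64 total]
Pass 6 adds nothing — fixpoint reached.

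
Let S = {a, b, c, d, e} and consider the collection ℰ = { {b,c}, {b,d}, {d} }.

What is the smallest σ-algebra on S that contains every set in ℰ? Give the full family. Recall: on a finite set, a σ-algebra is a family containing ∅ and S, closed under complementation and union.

σ(ℰ) = { {}, {b}, {c}, {d}, {a,e}, {b,c}, {b,d}, {c,d}, {a,b,e}, {a,c,e}, {a,d,e}, {b,c,d}, {a,b,c,e}, {a,b,d,e}, {a,c,d,e}, S }

Trace:
Take S₀ = ℰ ∪ {∅, S} = { {}, {d}, {b,c}, {b,d}, S }.
Step 1 (4 new):
  {a,c,e}  = {b,d}ᶜ
  {a,d,e}  = {b,c}ᶜ
  {b,c,d}  = {b,c} ∪ {d}
  {a,b,c,e}  = {d}ᶜ
  — 9 sets.
Step 2: 3 new —
  {a,e}  = {b,c,d}ᶜ
  {a,b,d,e}  = {a,d,e} ∪ {b,d}
  {a,c,d,e}  = {a,d,e} ∪ {a,c,e}
  — 12 sets.
Step 3: +2 →
  {b}  = {a,c,d,e}ᶜ
  {c}  = {a,b,d,e}ᶜ
  — 14 sets.
Step 4 (2 new):
  {c,d}  = {c} ∪ {d}
  {a,b,e}  = {a,e} ∪ {b}
  — 16 sets.
Step 5: stable.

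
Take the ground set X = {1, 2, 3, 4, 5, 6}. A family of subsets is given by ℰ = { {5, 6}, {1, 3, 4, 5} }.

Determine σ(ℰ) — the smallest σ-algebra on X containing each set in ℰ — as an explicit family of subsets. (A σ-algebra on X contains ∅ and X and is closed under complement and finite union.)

Answer: σ(ℰ) = { {}, {2}, {5}, {6}, {2, 5}, {2, 6}, {5, 6}, {1, 3, 4}, {2, 5, 6}, {1, 2, 3, 4}, {1, 3, 4, 5}, {1, 3, 4, 6}, {1, 2, 3, 4, 5}, {1, 2, 3, 4, 6}, {1, 3, 4, 5, 6}, X }

Trace:
Take S₀ = ℰ ∪ {∅, X} = { {}, {5, 6}, {1, 3, 4, 5}, X }.
Step 1 adds 3:
  {2, 6}  = ᶜ of {1, 3, 4, 5}
  {1, 2, 3, 4}  = ᶜ of {5, 6}
  {1, 3, 4, 5, 6}  = {1, 3, 4, 5} ∪ {5, 6}
  [7 total]
Step 2: 4 new —
  {2}  = ᶜ of {1, 3, 4, 5, 6}
  {2, 5, 6}  = {5, 6} ∪ {2, 6}
  {1, 2, 3, 4, 5}  = {1, 3, 4, 5} ∪ {1, 2, 3, 4}
  {1, 2, 3, 4, 6}  = {2, 6} ∪ {1, 2, 3, 4}
  [11 total]
Step 3: 3 new —
  {5}  = ᶜ of {1, 2, 3, 4, 6}
  {6}  = ᶜ of {1, 2, 3, 4, 5}
  {1, 3, 4}  = ᶜ of {2, 5, 6}
  [14 total]
Step 4. New:
  {2, 5}  = {2} ∪ {5}
  {1, 3, 4, 6}  = {1, 3, 4} ∪ {6}
  [16 total]
Step 5: already closed under ᶜ and ∪.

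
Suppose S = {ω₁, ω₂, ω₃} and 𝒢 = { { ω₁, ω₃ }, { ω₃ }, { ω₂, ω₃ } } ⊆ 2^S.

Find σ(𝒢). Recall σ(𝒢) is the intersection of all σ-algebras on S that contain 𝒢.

Seed the family with 𝒢 together with ∅ and S: { ∅, { ω₃ }, { ω₁, ω₃ }, { ω₂, ω₃ }, S }.
Iteration 1 adds 3:
  { ω₁ }  = S∖{ ω₂, ω₃ }
  { ω₂ }  = S∖{ ω₁, ω₃ }
  { ω₁, ω₂ }  = S∖{ ω₃ }
  [8 total]
Iteration 2: closed — nothing new.

|σ(𝒢)| = 8.  σ(𝒢) = { ∅, { ω₁ }, { ω₂ }, { ω₃ }, { ω₁, ω₂ }, { ω₁, ω₃ }, { ω₂, ω₃ }, S }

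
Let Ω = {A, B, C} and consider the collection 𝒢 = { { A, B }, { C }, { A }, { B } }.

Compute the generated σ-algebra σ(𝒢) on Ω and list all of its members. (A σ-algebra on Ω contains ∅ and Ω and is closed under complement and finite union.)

Begin from { {  }, { A }, { B }, { C }, { A, B }, Ω } (that is, 𝒢 plus ∅ and Ω).
Iteration 1. New:
  { A, C }  = complement { B }
  { B, C }  = complement { A }
  [8 total]
Iteration 2: closed — nothing new.

σ(𝒢) = { {  }, { A }, { B }, { C }, { A, B }, { A, C }, { B, C }, Ω }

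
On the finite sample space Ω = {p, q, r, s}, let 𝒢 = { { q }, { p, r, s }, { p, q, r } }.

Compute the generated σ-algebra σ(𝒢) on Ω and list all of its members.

Take S₀ = 𝒢 ∪ {∅, Ω} = { ∅, { q }, { p, q, r }, { p, r, s }, Ω }.
Pass 1 adds 1:
  { s }  = complement { p, q, r }
  |family| = 6
Pass 2: +1 →
  { q, s }  = { s } ∪ { q }
  |family| = 7
Pass 3: 1 new —
  { p, r }  = complement { q, s }
  |family| = 8
Pass 4: stable.

σ(𝒢) = { ∅, { q }, { s }, { p, r }, { q, s }, { p, q, r }, { p, r, s }, Ω }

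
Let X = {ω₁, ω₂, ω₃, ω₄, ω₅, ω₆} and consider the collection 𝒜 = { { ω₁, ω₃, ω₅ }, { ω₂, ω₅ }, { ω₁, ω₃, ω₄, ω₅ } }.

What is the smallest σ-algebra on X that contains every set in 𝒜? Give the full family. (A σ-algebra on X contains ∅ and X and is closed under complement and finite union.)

Answer: σ(𝒜) = { {  }, { ω₂ }, { ω₄ }, { ω₅ }, { ω₆ }, { ω₁, ω₃ }, { ω₂, ω₄ }, { ω₂, ω₅ }, { ω₂, ω₆ }, { ω₄, ω₅ }, { ω₄, ω₆ }, { ω₅, ω₆ }, { ω₁, ω₂, ω₃ }, { ω₁, ω₃, ω₄ }, { ω₁, ω₃, ω₅ }, { ω₁, ω₃, ω₆ }, { ω₂, ω₄, ω₅ }, { ω₂, ω₄, ω₆ }, { ω₂, ω₅, ω₆ }, { ω₄, ω₅, ω₆ }, { ω₁, ω₂, ω₃, ω₄ }, { ω₁, ω₂, ω₃, ω₅ }, { ω₁, ω₂, ω₃, ω₆ }, { ω₁, ω₃, ω₄, ω₅ }, { ω₁, ω₃, ω₄, ω₆ }, { ω₁, ω₃, ω₅, ω₆ }, { ω₂, ω₄, ω₅, ω₆ }, { ω₁, ω₂, ω₃, ω₄, ω₅ }, { ω₁, ω₂, ω₃, ω₄, ω₆ }, { ω₁, ω₂, ω₃, ω₅, ω₆ }, { ω₁, ω₃, ω₄, ω₅, ω₆ }, X }

Derivation:
Initial family (5 sets): { {  }, { ω₂, ω₅ }, { ω₁, ω₃, ω₅ }, { ω₁, ω₃, ω₄, ω₅ }, X }.
Pass 1: +5 →
  { ω₂, ω₆ }  = complement { ω₁, ω₃, ω₄, ω₅ }
  { ω₂, ω₄, ω₆ }  = complement { ω₁, ω₃, ω₅ }
  { ω₁, ω₂, ω₃, ω₅ }  = { ω₂, ω₅ } ∪ { ω₁, ω₃, ω₅ }
  { ω₁, ω₃, ω₄, ω₆ }  = complement { ω₂, ω₅ }
  { ω₁, ω₂, ω₃, ω₄, ω₅ }  = { ω₂, ω₅ } ∪ { ω₁, ω₃, ω₄, ω₅ }
  |family| = 10
Pass 2 adds 7:
  { ω₆ }  = complement { ω₁, ω₂, ω₃, ω₄, ω₅ }
  { ω₄, ω₆ }  = complement { ω₁, ω₂, ω₃, ω₅ }
  { ω₂, ω₅, ω₆ }  = { ω₂, ω₅ } ∪ { ω₂, ω₆ }
  { ω₂, ω₄, ω₅, ω₆ }  = { ω₂, ω₄, ω₆ } ∪ { ω₂, ω₅ }
  { ω₁, ω₂, ω₃, ω₄, ω₆ }  = { ω₂, ω₄, ω₆ } ∪ { ω₁, ω₃, ω₄, ω₆ }
  { ω₁, ω₂, ω₃, ω₅, ω₆ }  = { ω₁, ω₃, ω₅ } ∪ { ω₂, ω₆ }
  { ω₁, ω₃, ω₄, ω₅, ω₆ }  = { ω₁, ω₃, ω₅ } ∪ { ω₁, ω₃, ω₄, ω₆ }
  |family| = 17
Pass 3 adds 6:
  { ω₂ }  = complement { ω₁, ω₃, ω₄, ω₅, ω₆ }
  { ω₄ }  = complement { ω₁, ω₂, ω₃, ω₅, ω₆ }
  { ω₅ }  = complement { ω₁, ω₂, ω₃, ω₄, ω₆ }
  { ω₁, ω₃ }  = complement { ω₂, ω₄, ω₅, ω₆ }
  { ω₁, ω₃, ω₄ }  = complement { ω₂, ω₅, ω₆ }
  { ω₁, ω₃, ω₅, ω₆ }  = { ω₁, ω₃, ω₅ } ∪ { ω₆ }
  |family| = 23
Pass 4 (9 new):
  { ω₂, ω₄ }  = complement { ω₁, ω₃, ω₅, ω₆ }
  { ω₄, ω₅ }  = { ω₅ } ∪ { ω₄ }
  { ω₅, ω₆ }  = { ω₆ } ∪ { ω₅ }
  { ω₁, ω₂, ω₃ }  = { ω₂ } ∪ { ω₁, ω₃ }
  { ω₁, ω₃, ω₆ }  = { ω₆ } ∪ { ω₁, ω₃ }
  { ω₂, ω₄, ω₅ }  = { ω₂, ω₅ } ∪ { ω₄ }
  { ω₄, ω₅, ω₆ }  = { ω₅ } ∪ { ω₄, ω₆ }
  { ω₁, ω₂, ω₃, ω₄ }  = { ω₂ } ∪ { ω₁, ω₃, ω₄ }
  { ω₁, ω₂, ω₃, ω₆ }  = { ω₂, ω₆ } ∪ { ω₁, ω₃ }
  |family| = 32
Pass 5: already closed under ᶜ and ∪.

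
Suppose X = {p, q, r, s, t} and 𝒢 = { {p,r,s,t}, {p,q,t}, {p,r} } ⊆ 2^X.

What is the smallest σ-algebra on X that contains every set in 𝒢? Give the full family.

|σ(𝒢)| = 32.  σ(𝒢) = { ∅, {p}, {q}, {r}, {s}, {t}, {p,q}, {p,r}, {p,s}, {p,t}, {q,r}, {q,s}, {q,t}, {r,s}, {r,t}, {s,t}, {p,q,r}, {p,q,s}, {p,q,t}, {p,r,s}, {p,r,t}, {p,s,t}, {q,r,s}, {q,r,t}, {q,s,t}, {r,s,t}, {p,q,r,s}, {p,q,r,t}, {p,q,s,t}, {p,r,s,t}, {q,r,s,t}, X }

Trace:
Begin from { ∅, {p,r}, {p,q,t}, {p,r,s,t}, X } (that is, 𝒢 plus ∅ and X).
Step 1 adds 4:
  {q}  = ᶜ of {p,r,s,t}
  {r,s}  = ᶜ of {p,q,t}
  {q,s,t}  = ᶜ of {p,r}
  {p,q,r,t}  = {p,q,t} ∪ {p,r}
  — 9 sets.
Step 2 (6 new):
  {s}  = ᶜ of {p,q,r,t}
  {p,q,r}  = {q} ∪ {p,r}
  {p,r,s}  = {r,s} ∪ {p,r}
  {q,r,s}  = {r,s} ∪ {q}
  {p,q,s,t}  = {p,q,t} ∪ {q,s,t}
  {q,r,s,t}  = {r,s} ∪ {q,s,t}
  — 15 sets.
Step 3. New:
  {p}  = ᶜ of {q,r,s,t}
  {r}  = ᶜ of {p,q,s,t}
  {p,t}  = ᶜ of {q,r,s}
  {q,s}  = {s} ∪ {q}
  {q,t}  = ᶜ of {p,r,s}
  {s,t}  = ᶜ of {p,q,r}
  {p,q,r,s}  = {r,s} ∪ {p,q,r}
  — 22 sets.
Step 4: 9 new —
  {t}  = ᶜ of {p,q,r,s}
  {p,q}  = {q} ∪ {p}
  {p,s}  = {s} ∪ {p}
  {q,r}  = {q} ∪ {r}
  {p,q,s}  = {q,s} ∪ {p}
  {p,r,t}  = ᶜ of {q,s}
  {p,s,t}  = {s,t} ∪ {p,t}
  {q,r,t}  = {q,t} ∪ {r}
  {r,s,t}  = {r,s} ∪ {s,t}
  — 31 sets.
Step 5. New:
  {r,t}  = ᶜ of {p,q,s}
  — 32 sets.
Step 6: already closed under ᶜ and ∪.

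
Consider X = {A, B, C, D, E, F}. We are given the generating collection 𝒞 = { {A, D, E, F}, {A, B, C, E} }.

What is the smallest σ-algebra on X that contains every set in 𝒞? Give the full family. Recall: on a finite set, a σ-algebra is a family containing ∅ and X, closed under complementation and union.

Begin from { {}, {A, B, C, E}, {A, D, E, F}, X } (that is, 𝒞 plus ∅ and X).
Iteration 1: +2 →
  {B, C}  = complement {A, D, E, F}
  {D, F}  = complement {A, B, C, E}
  [6 total]
Iteration 2: 1 new —
  {B, C, D, F}  = {B, C} ∪ {D, F}
  [7 total]
Iteration 3. New:
  {A, E}  = complement {B, C, D, F}
  [8 total]
Iteration 4: no new sets; the family is a σ-algebra.

|σ(𝒞)| = 8.  σ(𝒞) = { {}, {A, E}, {B, C}, {D, F}, {A, B, C, E}, {A, D, E, F}, {B, C, D, F}, X }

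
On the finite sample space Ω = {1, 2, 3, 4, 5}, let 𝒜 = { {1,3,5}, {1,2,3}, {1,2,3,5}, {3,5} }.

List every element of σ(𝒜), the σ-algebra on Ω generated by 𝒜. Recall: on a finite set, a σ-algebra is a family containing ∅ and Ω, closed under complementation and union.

|σ(𝒜)| = 32.  σ(𝒜) = { {}, {1}, {2}, {3}, {4}, {5}, {1,2}, {1,3}, {1,4}, {1,5}, {2,3}, {2,4}, {2,5}, {3,4}, {3,5}, {4,5}, {1,2,3}, {1,2,4}, {1,2,5}, {1,3,4}, {1,3,5}, {1,4,5}, {2,3,4}, {2,3,5}, {2,4,5}, {3,4,5}, {1,2,3,4}, {1,2,3,5}, {1,2,4,5}, {1,3,4,5}, {2,3,4,5}, Ω }

Check:
Seed the family with 𝒜 together with ∅ and Ω: { {}, {3,5}, {1,2,3}, {1,3,5}, {1,2,3,5}, Ω }.
Round 1 adds 4:
  {4}  = Ω∖{1,2,3,5}
  {2,4}  = Ω∖{1,3,5}
  {4,5}  = Ω∖{1,2,3}
  {1,2,4}  = Ω∖{3,5}
Round 2 (6 new):
  {2,4,5}  = {4,5} ∪ {2,4}
  {3,4,5}  = {4,5} ∪ {3,5}
  {1,2,3,4}  = {1,2,3} ∪ {1,2,4}
  {1,2,4,5}  = {1,2,4} ∪ {4,5}
  {1,3,4,5}  = {1,3,5} ∪ {4,5}
  {2,3,4,5}  = {3,5} ∪ {2,4}
Round 3 adds 6:
  {1}  = Ω∖{2,3,4,5}
  {2}  = Ω∖{1,3,4,5}
  {3}  = Ω∖{1,2,4,5}
  {5}  = Ω∖{1,2,3,4}
  {1,2}  = Ω∖{3,4,5}
  {1,3}  = Ω∖{2,4,5}
Round 4 (10 new):
  {1,4}  = {4} ∪ {1}
  {1,5}  = {5} ∪ {1}
  {2,3}  = {2} ∪ {3}
  {2,5}  = {2} ∪ {5}
  {3,4}  = {3} ∪ {4}
  {1,2,5}  = {1,2} ∪ {5}
  {1,3,4}  = {1,3} ∪ {4}
  {1,4,5}  = {4,5} ∪ {1}
  {2,3,4}  = {3} ∪ {2,4}
  {2,3,5}  = {2} ∪ {3,5}
Round 5: no new sets; the family is a σ-algebra.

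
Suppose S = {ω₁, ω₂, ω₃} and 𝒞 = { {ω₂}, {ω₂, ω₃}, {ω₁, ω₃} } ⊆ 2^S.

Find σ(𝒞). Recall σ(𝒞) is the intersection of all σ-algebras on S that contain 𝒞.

Seed the family with 𝒞 together with ∅ and S: { {}, {ω₂}, {ω₁, ω₃}, {ω₂, ω₃}, S }.
Iteration 1 (1 new):
  {ω₁}  = S∖{ω₂, ω₃}
  [6 total]
Iteration 2: +1 →
  {ω₁, ω₂}  = {ω₂} ∪ {ω₁}
  [7 total]
Iteration 3. New:
  {ω₃}  = S∖{ω₁, ω₂}
  [8 total]
Iteration 4: no new sets; the family is a σ-algebra.

σ(𝒞) = { {}, {ω₁}, {ω₂}, {ω₃}, {ω₁, ω₂}, {ω₁, ω₃}, {ω₂, ω₃}, S }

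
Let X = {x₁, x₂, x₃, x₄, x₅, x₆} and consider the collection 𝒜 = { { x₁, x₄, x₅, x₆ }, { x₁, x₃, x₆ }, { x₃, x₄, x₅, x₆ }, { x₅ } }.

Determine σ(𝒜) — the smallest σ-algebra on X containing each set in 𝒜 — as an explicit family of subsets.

Begin from { {}, { x₅ }, { x₁, x₃, x₆ }, { x₁, x₄, x₅, x₆ }, { x₃, x₄, x₅, x₆ }, X } (that is, 𝒜 plus ∅ and X).
Round 1. New:
  { x₁, x₂ }  = complement { x₃, x₄, x₅, x₆ }
  { x₂, x₃ }  = complement { x₁, x₄, x₅, x₆ }
  { x₂, x₄, x₅ }  = complement { x₁, x₃, x₆ }
  { x₁, x₃, x₅, x₆ }  = { x₁, x₃, x₆ } ∪ { x₅ }
  { x₁, x₂, x₃, x₄, x₆ }  = complement { x₅ }
  { x₁, x₃, x₄, x₅, x₆ }  = { x₁, x₃, x₆ } ∪ { x₃, x₄, x₅, x₆ }
  — 12 sets.
Round 2 (11 new):
  { x₂ }  = complement { x₁, x₃, x₄, x₅, x₆ }
  { x₂, x₄ }  = complement { x₁, x₃, x₅, x₆ }
  { x₁, x₂, x₃ }  = { x₁, x₂ } ∪ { x₂, x₃ }
  { x₁, x₂, x₅ }  = { x₁, x₂ } ∪ { x₅ }
  { x₂, x₃, x₅ }  = { x₅ } ∪ { x₂, x₃ }
  { x₁, x₂, x₃, x₆ }  = { x₁, x₂ } ∪ { x₁, x₃, x₆ }
  { x₁, x₂, x₄, x₅ }  = { x₁, x₂ } ∪ { x₂, x₄, x₅ }
  { x₂, x₃, x₄, x₅ }  = { x₂, x₃ } ∪ { x₂, x₄, x₅ }
  { x₁, x₂, x₃, x₅, x₆ }  = { x₁, x₃, x₅, x₆ } ∪ { x₁, x₂ }
  { x₁, x₂, x₄, x₅, x₆ }  = { x₁, x₂ } ∪ { x₁, x₄, x₅, x₆ }
  { x₂, x₃, x₄, x₅, x₆ }  = { x₃, x₄, x₅, x₆ } ∪ { x₂, x₃ }
  — 23 sets.
Round 3. New:
  { x₁ }  = complement { x₂, x₃, x₄, x₅, x₆ }
  { x₃ }  = complement { x₁, x₂, x₄, x₅, x₆ }
  { x₄ }  = complement { x₁, x₂, x₃, x₅, x₆ }
  { x₁, x₆ }  = complement { x₂, x₃, x₄, x₅ }
  { x₂, x₅ }  = { x₂ } ∪ { x₅ }
  { x₃, x₆ }  = complement { x₁, x₂, x₄, x₅ }
  { x₄, x₅ }  = complement { x₁, x₂, x₃, x₆ }
  { x₁, x₂, x₄ }  = { x₂, x₄ } ∪ { x₁, x₂ }
  { x₁, x₄, x₆ }  = complement { x₂, x₃, x₅ }
  { x₂, x₃, x₄ }  = { x₂, x₄ } ∪ { x₂, x₃ }
  { x₃, x₄, x₆ }  = complement { x₁, x₂, x₅ }
  { x₄, x₅, x₆ }  = complement { x₁, x₂, x₃ }
  { x₁, x₂, x₃, x₄ }  = { x₂, x₄ } ∪ { x₁, x₂, x₃ }
  { x₁, x₂, x₃, x₅ }  = { x₁, x₂, x₃ } ∪ { x₅ }
  { x₁, x₂, x₃, x₄, x₅ }  = { x₂, x₄, x₅ } ∪ { x₁, x₂, x₃ }
  — 38 sets.
Round 4: +20 →
  { x₆ }  = complement { x₁, x₂, x₃, x₄, x₅ }
  { x₁, x₃ }  = { x₃ } ∪ { x₁ }
  { x₁, x₄ }  = { x₄ } ∪ { x₁ }
  { x₁, x₅ }  = { x₁ } ∪ { x₅ }
  { x₃, x₄ }  = { x₃ } ∪ { x₄ }
  { x₃, x₅ }  = { x₃ } ∪ { x₅ }
  { x₄, x₆ }  = complement { x₁, x₂, x₃, x₅ }
  { x₅, x₆ }  = complement { x₁, x₂, x₃, x₄ }
  { x₁, x₂, x₆ }  = { x₁, x₆ } ∪ { x₂ }
  { x₁, x₄, x₅ }  = { x₄, x₅ } ∪ { x₁ }
  { x₁, x₅, x₆ }  = complement { x₂, x₃, x₄ }
  { x₂, x₃, x₆ }  = { x₂ } ∪ { x₃, x₆ }
  { x₃, x₄, x₅ }  = { x₄, x₅ } ∪ { x₃ }
  { x₃, x₅, x₆ }  = complement { x₁, x₂, x₄ }
  { x₁, x₂, x₄, x₆ }  = { x₁, x₆ } ∪ { x₁, x₂, x₄ }
  { x₁, x₂, x₅, x₆ }  = { x₁, x₆ } ∪ { x₁, x₂, x₅ }
  { x₁, x₃, x₄, x₆ }  = complement { x₂, x₅ }
  { x₂, x₃, x₄, x₆ }  = { x₂ } ∪ { x₃, x₄, x₆ }
  { x₂, x₃, x₅, x₆ }  = { x₃, x₆ } ∪ { x₂, x₅ }
  { x₂, x₄, x₅, x₆ }  = { x₂ } ∪ { x₄, x₅, x₆ }
  — 58 sets.
Round 5 (6 new):
  { x₂, x₆ }  = { x₂ } ∪ { x₆ }
  { x₁, x₃, x₄ }  = { x₃, x₄ } ∪ { x₁, x₄ }
  { x₁, x₃, x₅ }  = { x₁, x₃ } ∪ { x₁, x₅ }
  { x₂, x₄, x₆ }  = { x₂ } ∪ { x₄, x₆ }
  { x₂, x₅, x₆ }  = { x₂, x₅ } ∪ { x₅, x₆ }
  { x₁, x₃, x₄, x₅ }  = { x₃, x₄, x₅ } ∪ { x₁, x₄ }
  — 64 sets.
Round 6: closed — nothing new.

|σ(𝒜)| = 64.  σ(𝒜) = { {}, { x₁ }, { x₂ }, { x₃ }, { x₄ }, { x₅ }, { x₆ }, { x₁, x₂ }, { x₁, x₃ }, { x₁, x₄ }, { x₁, x₅ }, { x₁, x₆ }, { x₂, x₃ }, { x₂, x₄ }, { x₂, x₅ }, { x₂, x₆ }, { x₃, x₄ }, { x₃, x₅ }, { x₃, x₆ }, { x₄, x₅ }, { x₄, x₆ }, { x₅, x₆ }, { x₁, x₂, x₃ }, { x₁, x₂, x₄ }, { x₁, x₂, x₅ }, { x₁, x₂, x₆ }, { x₁, x₃, x₄ }, { x₁, x₃, x₅ }, { x₁, x₃, x₆ }, { x₁, x₄, x₅ }, { x₁, x₄, x₆ }, { x₁, x₅, x₆ }, { x₂, x₃, x₄ }, { x₂, x₃, x₅ }, { x₂, x₃, x₆ }, { x₂, x₄, x₅ }, { x₂, x₄, x₆ }, { x₂, x₅, x₆ }, { x₃, x₄, x₅ }, { x₃, x₄, x₆ }, { x₃, x₅, x₆ }, { x₄, x₅, x₆ }, { x₁, x₂, x₃, x₄ }, { x₁, x₂, x₃, x₅ }, { x₁, x₂, x₃, x₆ }, { x₁, x₂, x₄, x₅ }, { x₁, x₂, x₄, x₆ }, { x₁, x₂, x₅, x₆ }, { x₁, x₃, x₄, x₅ }, { x₁, x₃, x₄, x₆ }, { x₁, x₃, x₅, x₆ }, { x₁, x₄, x₅, x₆ }, { x₂, x₃, x₄, x₅ }, { x₂, x₃, x₄, x₆ }, { x₂, x₃, x₅, x₆ }, { x₂, x₄, x₅, x₆ }, { x₃, x₄, x₅, x₆ }, { x₁, x₂, x₃, x₄, x₅ }, { x₁, x₂, x₃, x₄, x₆ }, { x₁, x₂, x₃, x₅, x₆ }, { x₁, x₂, x₄, x₅, x₆ }, { x₁, x₃, x₄, x₅, x₆ }, { x₂, x₃, x₄, x₅, x₆ }, X }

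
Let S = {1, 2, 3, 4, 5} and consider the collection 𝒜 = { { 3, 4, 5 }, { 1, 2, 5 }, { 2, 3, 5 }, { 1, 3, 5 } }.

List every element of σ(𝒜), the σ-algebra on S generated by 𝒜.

Start: 𝒜 ∪ {∅, S} = { {}, { 1, 2, 5 }, { 1, 3, 5 }, { 2, 3, 5 }, { 3, 4, 5 }, S }.
Iteration 1: +7 →
  { 1, 2 }  = complement { 3, 4, 5 }
  { 1, 4 }  = complement { 2, 3, 5 }
  { 2, 4 }  = complement { 1, 3, 5 }
  { 3, 4 }  = complement { 1, 2, 5 }
  { 1, 2, 3, 5 }  = { 1, 2, 5 } ∪ { 2, 3, 5 }
  { 1, 3, 4, 5 }  = { 3, 4, 5 } ∪ { 1, 3, 5 }
  { 2, 3, 4, 5 }  = { 3, 4, 5 } ∪ { 2, 3, 5 }
Iteration 2: +8 →
  { 1 }  = complement { 2, 3, 4, 5 }
  { 2 }  = complement { 1, 3, 4, 5 }
  { 4 }  = complement { 1, 2, 3, 5 }
  { 1, 2, 4 }  = { 1, 2 } ∪ { 1, 4 }
  { 1, 3, 4 }  = { 3, 4 } ∪ { 1, 4 }
  { 2, 3, 4 }  = { 3, 4 } ∪ { 2, 4 }
  { 1, 2, 3, 4 }  = { 3, 4 } ∪ { 1, 2 }
  { 1, 2, 4, 5 }  = { 1, 2, 5 } ∪ { 1, 4 }
Iteration 3 (5 new):
  { 3 }  = complement { 1, 2, 4, 5 }
  { 5 }  = complement { 1, 2, 3, 4 }
  { 1, 5 }  = complement { 2, 3, 4 }
  { 2, 5 }  = complement { 1, 3, 4 }
  { 3, 5 }  = complement { 1, 2, 4 }
Iteration 4: +6 →
  { 1, 3 }  = { 3 } ∪ { 1 }
  { 2, 3 }  = { 2 } ∪ { 3 }
  { 4, 5 }  = { 5 } ∪ { 4 }
  { 1, 2, 3 }  = { 1, 2 } ∪ { 3 }
  { 1, 4, 5 }  = { 5 } ∪ { 1, 4 }
  { 2, 4, 5 }  = { 2, 5 } ∪ { 4 }
After Iteration 5 the family is unchanged; done.

|σ(𝒜)| = 32.  σ(𝒜) = { {}, { 1 }, { 2 }, { 3 }, { 4 }, { 5 }, { 1, 2 }, { 1, 3 }, { 1, 4 }, { 1, 5 }, { 2, 3 }, { 2, 4 }, { 2, 5 }, { 3, 4 }, { 3, 5 }, { 4, 5 }, { 1, 2, 3 }, { 1, 2, 4 }, { 1, 2, 5 }, { 1, 3, 4 }, { 1, 3, 5 }, { 1, 4, 5 }, { 2, 3, 4 }, { 2, 3, 5 }, { 2, 4, 5 }, { 3, 4, 5 }, { 1, 2, 3, 4 }, { 1, 2, 3, 5 }, { 1, 2, 4, 5 }, { 1, 3, 4, 5 }, { 2, 3, 4, 5 }, S }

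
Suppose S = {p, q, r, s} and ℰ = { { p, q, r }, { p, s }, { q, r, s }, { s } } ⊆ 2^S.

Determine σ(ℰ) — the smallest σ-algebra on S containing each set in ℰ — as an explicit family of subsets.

Initial family (6 sets): { {}, { s }, { p, s }, { p, q, r }, { q, r, s }, S }.
Round 1 (2 new):
  { p }  = complement { q, r, s }
  { q, r }  = complement { p, s }
Round 2: stable.

Therefore σ(ℰ) = { {}, { p }, { s }, { p, s }, { q, r }, { p, q, r }, { q, r, s }, S } (|σ(ℰ)| = 8).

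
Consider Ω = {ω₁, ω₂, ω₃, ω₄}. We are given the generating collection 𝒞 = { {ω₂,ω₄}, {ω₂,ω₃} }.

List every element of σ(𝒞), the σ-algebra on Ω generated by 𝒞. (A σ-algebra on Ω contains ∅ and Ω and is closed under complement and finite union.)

Take S₀ = 𝒞 ∪ {∅, Ω} = { {}, {ω₂,ω₃}, {ω₂,ω₄}, Ω }.
Step 1: +3 →
  {ω₁,ω₃}  = {ω₂,ω₄}ᶜ
  {ω₁,ω₄}  = {ω₂,ω₃}ᶜ
  {ω₂,ω₃,ω₄}  = {ω₂,ω₄} ∪ {ω₂,ω₃}
  — 7 sets.
Step 2 (4 new):
  {ω₁}  = {ω₂,ω₃,ω₄}ᶜ
  {ω₁,ω₂,ω₃}  = {ω₂,ω₃} ∪ {ω₁,ω₃}
  {ω₁,ω₂,ω₄}  = {ω₁,ω₄} ∪ {ω₂,ω₄}
  {ω₁,ω₃,ω₄}  = {ω₁,ω₄} ∪ {ω₁,ω₃}
  — 11 sets.
Step 3 adds 3:
  {ω₂}  = {ω₁,ω₃,ω₄}ᶜ
  {ω₃}  = {ω₁,ω₂,ω₄}ᶜ
  {ω₄}  = {ω₁,ω₂,ω₃}ᶜ
  — 14 sets.
Step 4: 2 new —
  {ω₁,ω₂}  = {ω₂} ∪ {ω₁}
  {ω₃,ω₄}  = {ω₃} ∪ {ω₄}
  — 16 sets.
Step 5: stable.

|σ(𝒞)| = 16.  σ(𝒞) = { {}, {ω₁}, {ω₂}, {ω₃}, {ω₄}, {ω₁,ω₂}, {ω₁,ω₃}, {ω₁,ω₄}, {ω₂,ω₃}, {ω₂,ω₄}, {ω₃,ω₄}, {ω₁,ω₂,ω₃}, {ω₁,ω₂,ω₄}, {ω₁,ω₃,ω₄}, {ω₂,ω₃,ω₄}, Ω }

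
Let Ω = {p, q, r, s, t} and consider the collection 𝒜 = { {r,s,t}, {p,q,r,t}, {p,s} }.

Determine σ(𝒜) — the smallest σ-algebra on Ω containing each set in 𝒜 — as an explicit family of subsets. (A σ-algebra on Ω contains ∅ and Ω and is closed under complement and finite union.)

σ(𝒜) (16 sets): { {}, {p}, {q}, {s}, {p,q}, {p,s}, {q,s}, {r,t}, {p,q,s}, {p,r,t}, {q,r,t}, {r,s,t}, {p,q,r,t}, {p,r,s,t}, {q,r,s,t}, Ω }

Trace:
Begin from { {}, {p,s}, {r,s,t}, {p,q,r,t}, Ω } (that is, 𝒜 plus ∅ and Ω).
Iteration 1: 4 new —
  {s}  = {p,q,r,t}ᶜ
  {p,q}  = {r,s,t}ᶜ
  {q,r,t}  = {p,s}ᶜ
  {p,r,s,t}  = {r,s,t} ∪ {p,s}
  [9 total]
Iteration 2 (3 new):
  {q}  = {p,r,s,t}ᶜ
  {p,q,s}  = {p,q} ∪ {p,s}
  {q,r,s,t}  = {r,s,t} ∪ {q,r,t}
  [12 total]
Iteration 3: +3 →
  {p}  = {q,r,s,t}ᶜ
  {q,s}  = {s} ∪ {q}
  {r,t}  = {p,q,s}ᶜ
  [15 total]
Iteration 4 (1 new):
  {p,r,t}  = {q,s}ᶜ
  [16 total]
Iteration 5: no new sets; the family is a σ-algebra.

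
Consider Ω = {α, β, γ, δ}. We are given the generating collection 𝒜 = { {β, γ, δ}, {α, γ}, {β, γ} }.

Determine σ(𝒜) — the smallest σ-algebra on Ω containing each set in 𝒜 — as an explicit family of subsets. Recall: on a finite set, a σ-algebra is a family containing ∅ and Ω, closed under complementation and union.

σ(𝒜) (16 sets): { {}, {α}, {β}, {γ}, {δ}, {α, β}, {α, γ}, {α, δ}, {β, γ}, {β, δ}, {γ, δ}, {α, β, γ}, {α, β, δ}, {α, γ, δ}, {β, γ, δ}, Ω }

Derivation:
Take S₀ = 𝒜 ∪ {∅, Ω} = { {}, {α, γ}, {β, γ}, {β, γ, δ}, Ω }.
Pass 1: +4 →
  {α}  = complement {β, γ, δ}
  {α, δ}  = complement {β, γ}
  {β, δ}  = complement {α, γ}
  {α, β, γ}  = {β, γ} ∪ {α, γ}
  — 9 sets.
Pass 2 (3 new):
  {δ}  = complement {α, β, γ}
  {α, β, δ}  = {α, δ} ∪ {β, δ}
  {α, γ, δ}  = {α, δ} ∪ {α, γ}
  — 12 sets.
Pass 3 adds 2:
  {β}  = complement {α, γ, δ}
  {γ}  = complement {α, β, δ}
  — 14 sets.
Pass 4: 2 new —
  {α, β}  = {β} ∪ {α}
  {γ, δ}  = {γ} ∪ {δ}
  — 16 sets.
Pass 5: already closed under ᶜ and ∪.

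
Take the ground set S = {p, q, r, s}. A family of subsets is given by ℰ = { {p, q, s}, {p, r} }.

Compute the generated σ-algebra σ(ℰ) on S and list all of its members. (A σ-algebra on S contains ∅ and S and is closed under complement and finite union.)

σ(ℰ) = { {}, {p}, {r}, {p, r}, {q, s}, {p, q, s}, {q, r, s}, S }

Check:
Begin from { {}, {p, r}, {p, q, s}, S } (that is, ℰ plus ∅ and S).
Iteration 1 (2 new):
  {r}  = S∖{p, q, s}
  {q, s}  = S∖{p, r}
  |family| = 6
Iteration 2 (1 new):
  {q, r, s}  = {r} ∪ {q, s}
  |family| = 7
Iteration 3: 1 new —
  {p}  = S∖{q, r, s}
  |family| = 8
Iteration 4: already closed under ᶜ and ∪.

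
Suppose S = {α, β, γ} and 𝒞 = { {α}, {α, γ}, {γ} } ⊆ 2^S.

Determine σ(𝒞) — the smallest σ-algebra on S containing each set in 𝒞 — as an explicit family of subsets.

Answer: σ(𝒞) = { {}, {α}, {β}, {γ}, {α, β}, {α, γ}, {β, γ}, S }

Working:
Seed the family with 𝒞 together with ∅ and S: { {}, {α}, {γ}, {α, γ}, S }.
Pass 1 adds 3:
  {β}  = ᶜ of {α, γ}
  {α, β}  = ᶜ of {γ}
  {β, γ}  = ᶜ of {α}
  |family| = 8
Pass 2: closed — nothing new.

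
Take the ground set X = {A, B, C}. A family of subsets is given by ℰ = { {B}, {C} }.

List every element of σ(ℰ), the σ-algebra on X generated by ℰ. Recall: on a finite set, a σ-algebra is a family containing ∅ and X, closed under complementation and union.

σ(ℰ) = { ∅, {A}, {B}, {C}, {A, B}, {A, C}, {B, C}, X }

Check:
Take S₀ = ℰ ∪ {∅, X} = { ∅, {B}, {C}, X }.
Round 1 adds 3:
  {A, B}  = {C}ᶜ
  {A, C}  = {B}ᶜ
  {B, C}  = {C} ∪ {B}
  (now 7)
Round 2. New:
  {A}  = {B, C}ᶜ
  (now 8)
Round 3: stable.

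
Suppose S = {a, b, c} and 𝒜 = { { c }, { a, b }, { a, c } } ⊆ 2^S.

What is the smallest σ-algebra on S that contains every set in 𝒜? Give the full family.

σ(𝒜) (8 sets): { ∅, { a }, { b }, { c }, { a, b }, { a, c }, { b, c }, S }

Check:
Seed the family with 𝒜 together with ∅ and S: { ∅, { c }, { a, b }, { a, c }, S }.
Pass 1 (1 new):
  { b }  = complement { a, c }
  |family| = 6
Pass 2: 1 new —
  { b, c }  = { c } ∪ { b }
  |family| = 7
Pass 3 (1 new):
  { a }  = complement { b, c }
  |family| = 8
Pass 4: closed — nothing new.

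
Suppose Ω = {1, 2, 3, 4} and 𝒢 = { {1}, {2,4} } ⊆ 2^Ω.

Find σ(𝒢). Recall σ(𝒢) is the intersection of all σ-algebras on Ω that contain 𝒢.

|σ(𝒢)| = 8.  σ(𝒢) = { {}, {1}, {3}, {1,3}, {2,4}, {1,2,4}, {2,3,4}, Ω }

Check:
Take S₀ = 𝒢 ∪ {∅, Ω} = { {}, {1}, {2,4}, Ω }.
Round 1: +3 →
  {1,3}  = {2,4}ᶜ
  {1,2,4}  = {2,4} ∪ {1}
  {2,3,4}  = {1}ᶜ
  (now 7)
Round 2. New:
  {3}  = {1,2,4}ᶜ
  (now 8)
Round 3: closed — nothing new.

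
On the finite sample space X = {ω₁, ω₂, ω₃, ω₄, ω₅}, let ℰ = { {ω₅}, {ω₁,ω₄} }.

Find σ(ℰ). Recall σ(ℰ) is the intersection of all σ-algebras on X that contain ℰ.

σ(ℰ) = { ∅, {ω₅}, {ω₁,ω₄}, {ω₂,ω₃}, {ω₁,ω₄,ω₅}, {ω₂,ω₃,ω₅}, {ω₁,ω₂,ω₃,ω₄}, X }

Working:
Seed the family with ℰ together with ∅ and X: { ∅, {ω₅}, {ω₁,ω₄}, X }.
Round 1: +3 →
  {ω₁,ω₄,ω₅}  = {ω₅} ∪ {ω₁,ω₄}
  {ω₂,ω₃,ω₅}  = complement {ω₁,ω₄}
  {ω₁,ω₂,ω₃,ω₄}  = complement {ω₅}
  [7 total]
Round 2 (1 new):
  {ω₂,ω₃}  = complement {ω₁,ω₄,ω₅}
  [8 total]
Round 3: already closed under ᶜ and ∪.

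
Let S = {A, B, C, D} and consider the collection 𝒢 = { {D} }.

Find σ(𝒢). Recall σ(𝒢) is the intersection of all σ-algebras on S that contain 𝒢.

Start: 𝒢 ∪ {∅, S} = { {}, {D}, S }.
Pass 1: 1 new —
  {A, B, C}  = S∖{D}
  (now 4)
After Pass 2 the family is unchanged; done.

Hence σ(𝒢) has 4 members: { {}, {D}, {A, B, C}, S }.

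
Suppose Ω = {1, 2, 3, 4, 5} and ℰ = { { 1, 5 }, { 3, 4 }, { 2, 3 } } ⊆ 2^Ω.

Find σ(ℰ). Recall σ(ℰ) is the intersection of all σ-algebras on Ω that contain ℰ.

Take S₀ = ℰ ∪ {∅, Ω} = { {}, { 1, 5 }, { 2, 3 }, { 3, 4 }, Ω }.
Round 1: +5 →
  { 1, 2, 5 }  = Ω∖{ 3, 4 }
  { 1, 4, 5 }  = Ω∖{ 2, 3 }
  { 2, 3, 4 }  = Ω∖{ 1, 5 }
  { 1, 2, 3, 5 }  = { 2, 3 } ∪ { 1, 5 }
  { 1, 3, 4, 5 }  = { 3, 4 } ∪ { 1, 5 }
  |family| = 10
Round 2: +3 →
  { 2 }  = Ω∖{ 1, 3, 4, 5 }
  { 4 }  = Ω∖{ 1, 2, 3, 5 }
  { 1, 2, 4, 5 }  = { 1, 4, 5 } ∪ { 1, 2, 5 }
  |family| = 13
Round 3 adds 2:
  { 3 }  = Ω∖{ 1, 2, 4, 5 }
  { 2, 4 }  = { 4 } ∪ { 2 }
  |family| = 15
Round 4 (1 new):
  { 1, 3, 5 }  = Ω∖{ 2, 4 }
  |family| = 16
Round 5: already closed under ᶜ and ∪.

|σ(ℰ)| = 16.  σ(ℰ) = { {}, { 2 }, { 3 }, { 4 }, { 1, 5 }, { 2, 3 }, { 2, 4 }, { 3, 4 }, { 1, 2, 5 }, { 1, 3, 5 }, { 1, 4, 5 }, { 2, 3, 4 }, { 1, 2, 3, 5 }, { 1, 2, 4, 5 }, { 1, 3, 4, 5 }, Ω }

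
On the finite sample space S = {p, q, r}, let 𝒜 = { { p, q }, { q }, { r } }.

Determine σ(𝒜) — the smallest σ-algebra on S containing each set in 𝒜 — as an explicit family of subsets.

Begin from { {  }, { q }, { r }, { p, q }, S } (that is, 𝒜 plus ∅ and S).
Step 1 adds 2:
  { p, r }  = ᶜ of { q }
  { q, r }  = { r } ∪ { q }
  |family| = 7
Step 2. New:
  { p }  = ᶜ of { q, r }
  |family| = 8
After Step 3 the family is unchanged; done.

Therefore σ(𝒜) = { {  }, { p }, { q }, { r }, { p, q }, { p, r }, { q, r }, S } (|σ(𝒜)| = 8).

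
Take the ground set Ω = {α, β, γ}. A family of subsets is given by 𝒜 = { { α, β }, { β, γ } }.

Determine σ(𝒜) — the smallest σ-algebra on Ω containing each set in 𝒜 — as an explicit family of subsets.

Take S₀ = 𝒜 ∪ {∅, Ω} = { ∅, { α, β }, { β, γ }, Ω }.
Step 1: +2 →
  { α }  = complement { β, γ }
  { γ }  = complement { α, β }
  [6 total]
Step 2: 1 new —
  { α, γ }  = { γ } ∪ { α }
  [7 total]
Step 3: 1 new —
  { β }  = complement { α, γ }
  [8 total]
After Step 4 the family is unchanged; done.

Therefore σ(𝒜) = { ∅, { α }, { β }, { γ }, { α, β }, { α, γ }, { β, γ }, Ω } (|σ(𝒜)| = 8).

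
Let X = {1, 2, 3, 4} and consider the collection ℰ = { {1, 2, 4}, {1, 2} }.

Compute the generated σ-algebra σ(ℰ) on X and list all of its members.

σ(ℰ) (8 sets): { {}, {3}, {4}, {1, 2}, {3, 4}, {1, 2, 3}, {1, 2, 4}, X }

Derivation:
Start: ℰ ∪ {∅, X} = { {}, {1, 2}, {1, 2, 4}, X }.
Round 1. New:
  {3}  = complement {1, 2, 4}
  {3, 4}  = complement {1, 2}
  (now 6)
Round 2. New:
  {1, 2, 3}  = {3} ∪ {1, 2}
  (now 7)
Round 3: 1 new —
  {4}  = complement {1, 2, 3}
  (now 8)
Round 4 adds nothing — fixpoint reached.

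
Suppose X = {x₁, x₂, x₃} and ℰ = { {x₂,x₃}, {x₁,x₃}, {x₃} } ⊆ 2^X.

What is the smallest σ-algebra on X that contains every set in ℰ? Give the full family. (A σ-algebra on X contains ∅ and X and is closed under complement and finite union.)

Initial family (5 sets): { {}, {x₃}, {x₁,x₃}, {x₂,x₃}, X }.
Round 1 (3 new):
  {x₁}  = X∖{x₂,x₃}
  {x₂}  = X∖{x₁,x₃}
  {x₁,x₂}  = X∖{x₃}
  — 8 sets.
After Round 2 the family is unchanged; done.

σ(ℰ) = { {}, {x₁}, {x₂}, {x₃}, {x₁,x₂}, {x₁,x₃}, {x₂,x₃}, X }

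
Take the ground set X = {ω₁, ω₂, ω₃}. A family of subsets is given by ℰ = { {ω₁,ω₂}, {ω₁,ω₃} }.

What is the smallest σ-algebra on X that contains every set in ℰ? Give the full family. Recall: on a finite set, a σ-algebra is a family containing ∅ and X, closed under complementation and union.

|σ(ℰ)| = 8.  σ(ℰ) = { ∅, {ω₁}, {ω₂}, {ω₃}, {ω₁,ω₂}, {ω₁,ω₃}, {ω₂,ω₃}, X }

Working:
Initial family (4 sets): { ∅, {ω₁,ω₂}, {ω₁,ω₃}, X }.
Step 1: +2 →
  {ω₂}  = X∖{ω₁,ω₃}
  {ω₃}  = X∖{ω₁,ω₂}
  — 6 sets.
Step 2. New:
  {ω₂,ω₃}  = {ω₃} ∪ {ω₂}
  — 7 sets.
Step 3. New:
  {ω₁}  = X∖{ω₂,ω₃}
  — 8 sets.
Step 4 adds nothing — fixpoint reached.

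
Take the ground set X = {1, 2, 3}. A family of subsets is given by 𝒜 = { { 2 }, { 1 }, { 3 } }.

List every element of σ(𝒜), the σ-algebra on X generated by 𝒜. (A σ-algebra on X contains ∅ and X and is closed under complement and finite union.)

σ(𝒜) = { {  }, { 1 }, { 2 }, { 3 }, { 1, 2 }, { 1, 3 }, { 2, 3 }, X }

Trace:
Take S₀ = 𝒜 ∪ {∅, X} = { {  }, { 1 }, { 2 }, { 3 }, X }.
Step 1 adds 3:
  { 1, 2 }  = complement { 3 }
  { 1, 3 }  = complement { 2 }
  { 2, 3 }  = complement { 1 }
  |family| = 8
Step 2: stable.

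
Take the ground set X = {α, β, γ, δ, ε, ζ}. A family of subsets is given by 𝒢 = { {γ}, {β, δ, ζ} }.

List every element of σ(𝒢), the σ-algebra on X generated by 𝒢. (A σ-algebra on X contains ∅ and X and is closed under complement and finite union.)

Begin from { {}, {γ}, {β, δ, ζ}, X } (that is, 𝒢 plus ∅ and X).
Round 1 adds 3:
  {α, γ, ε}  = X∖{β, δ, ζ}
  {β, γ, δ, ζ}  = {γ} ∪ {β, δ, ζ}
  {α, β, δ, ε, ζ}  = X∖{γ}
  — 7 sets.
Round 2 (1 new):
  {α, ε}  = X∖{β, γ, δ, ζ}
  — 8 sets.
Round 3: already closed under ᶜ and ∪.

σ(𝒢) = { {}, {γ}, {α, ε}, {α, γ, ε}, {β, δ, ζ}, {β, γ, δ, ζ}, {α, β, δ, ε, ζ}, X }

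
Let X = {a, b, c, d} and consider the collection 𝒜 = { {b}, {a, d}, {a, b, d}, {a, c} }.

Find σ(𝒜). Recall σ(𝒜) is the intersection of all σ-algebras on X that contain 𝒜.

σ(𝒜) = { {}, {a}, {b}, {c}, {d}, {a, b}, {a, c}, {a, d}, {b, c}, {b, d}, {c, d}, {a, b, c}, {a, b, d}, {a, c, d}, {b, c, d}, X }

Check:
Begin from { {}, {b}, {a, c}, {a, d}, {a, b, d}, X } (that is, 𝒜 plus ∅ and X).
Step 1: +5 →
  {c}  = {a, b, d}ᶜ
  {b, c}  = {a, d}ᶜ
  {b, d}  = {a, c}ᶜ
  {a, b, c}  = {a, c} ∪ {b}
  {a, c, d}  = {b}ᶜ
  — 11 sets.
Step 2: 2 new —
  {d}  = {a, b, c}ᶜ
  {b, c, d}  = {c} ∪ {b, d}
  — 13 sets.
Step 3: 2 new —
  {a}  = {b, c, d}ᶜ
  {c, d}  = {c} ∪ {d}
  — 15 sets.
Step 4 adds 1:
  {a, b}  = {c, d}ᶜ
  — 16 sets.
Step 5: no new sets; the family is a σ-algebra.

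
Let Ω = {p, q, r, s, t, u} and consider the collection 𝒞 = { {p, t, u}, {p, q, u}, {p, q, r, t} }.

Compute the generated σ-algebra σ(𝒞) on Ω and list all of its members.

Seed the family with 𝒞 together with ∅ and Ω: { {}, {p, q, u}, {p, t, u}, {p, q, r, t}, Ω }.
Pass 1: 5 new —
  {s, u}  = {p, q, r, t}ᶜ
  {q, r, s}  = {p, t, u}ᶜ
  {r, s, t}  = {p, q, u}ᶜ
  {p, q, t, u}  = {p, t, u} ∪ {p, q, u}
  {p, q, r, t, u}  = {p, t, u} ∪ {p, q, r, t}
  — 10 sets.
Pass 2 (11 new):
  {s}  = {p, q, r, t, u}ᶜ
  {r, s}  = {p, q, t, u}ᶜ
  {p, q, s, u}  = {p, q, u} ∪ {s, u}
  {p, s, t, u}  = {p, t, u} ∪ {s, u}
  {q, r, s, t}  = {r, s, t} ∪ {q, r, s}
  {q, r, s, u}  = {q, r, s} ∪ {s, u}
  {r, s, t, u}  = {r, s, t} ∪ {s, u}
  {p, q, r, s, t}  = {r, s, t} ∪ {p, q, r, t}
  {p, q, r, s, u}  = {q, r, s} ∪ {p, q, u}
  {p, q, s, t, u}  = {s, u} ∪ {p, q, t, u}
  {p, r, s, t, u}  = {r, s, t} ∪ {p, t, u}
  — 21 sets.
Pass 3 adds 11:
  {q}  = {p, r, s, t, u}ᶜ
  {r}  = {p, q, s, t, u}ᶜ
  {t}  = {p, q, r, s, u}ᶜ
  {u}  = {p, q, r, s, t}ᶜ
  {p, q}  = {r, s, t, u}ᶜ
  {p, t}  = {q, r, s, u}ᶜ
  {p, u}  = {q, r, s, t}ᶜ
  {q, r}  = {p, s, t, u}ᶜ
  {r, t}  = {p, q, s, u}ᶜ
  {r, s, u}  = {r, s} ∪ {s, u}
  {q, r, s, t, u}  = {r, s, t} ∪ {q, r, s, u}
  — 32 sets.
Pass 4. New:
  {p}  = {q, r, s, t, u}ᶜ
  {q, s}  = {q} ∪ {s}
  {q, t}  = {q} ∪ {t}
  {q, u}  = {q} ∪ {u}
  {r, u}  = {u} ∪ {r}
  {s, t}  = {t} ∪ {s}
  {t, u}  = {u} ∪ {t}
  {p, q, r}  = {p, q} ∪ {r}
  {p, q, s}  = {p, q} ∪ {s}
  {p, q, t}  = {r, s, u}ᶜ
  {p, r, t}  = {r} ∪ {p, t}
  {p, r, u}  = {p, u} ∪ {r}
  {p, s, t}  = {p, t} ∪ {s}
  {p, s, u}  = {p, u} ∪ {s}
  {q, r, t}  = {q} ∪ {r, t}
  {q, r, u}  = {u} ∪ {q, r}
  {q, s, u}  = {q} ∪ {s, u}
  {r, t, u}  = {u} ∪ {r, t}
  {s, t, u}  = {t} ∪ {s, u}
  {p, q, r, s}  = {r, s} ∪ {p, q}
  {p, q, r, u}  = {p, u} ∪ {q, r}
  {p, r, s, t}  = {r, s, t} ∪ {p, t}
  {p, r, s, u}  = {r, s} ∪ {p, u}
  {p, r, t, u}  = {p, u} ∪ {r, t}
  — 56 sets.
Pass 5: +8 →
  {p, r}  = {r} ∪ {p}
  {p, s}  = {s} ∪ {p}
  {p, r, s}  = {r, s} ∪ {p}
  {q, s, t}  = {p, r, u}ᶜ
  {q, t, u}  = {q, t} ∪ {t, u}
  {p, q, s, t}  = {r, u}ᶜ
  {q, r, t, u}  = {q, t} ∪ {q, r, u}
  {q, s, t, u}  = {q, s, u} ∪ {q, t}
  — 64 sets.
After Pass 6 the family is unchanged; done.

Therefore σ(𝒞) = { {}, {p}, {q}, {r}, {s}, {t}, {u}, {p, q}, {p, r}, {p, s}, {p, t}, {p, u}, {q, r}, {q, s}, {q, t}, {q, u}, {r, s}, {r, t}, {r, u}, {s, t}, {s, u}, {t, u}, {p, q, r}, {p, q, s}, {p, q, t}, {p, q, u}, {p, r, s}, {p, r, t}, {p, r, u}, {p, s, t}, {p, s, u}, {p, t, u}, {q, r, s}, {q, r, t}, {q, r, u}, {q, s, t}, {q, s, u}, {q, t, u}, {r, s, t}, {r, s, u}, {r, t, u}, {s, t, u}, {p, q, r, s}, {p, q, r, t}, {p, q, r, u}, {p, q, s, t}, {p, q, s, u}, {p, q, t, u}, {p, r, s, t}, {p, r, s, u}, {p, r, t, u}, {p, s, t, u}, {q, r, s, t}, {q, r, s, u}, {q, r, t, u}, {q, s, t, u}, {r, s, t, u}, {p, q, r, s, t}, {p, q, r, s, u}, {p, q, r, t, u}, {p, q, s, t, u}, {p, r, s, t, u}, {q, r, s, t, u}, Ω } (|σ(𝒞)| = 64).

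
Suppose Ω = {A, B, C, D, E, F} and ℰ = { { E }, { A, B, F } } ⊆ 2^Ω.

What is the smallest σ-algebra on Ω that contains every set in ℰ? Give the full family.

Answer: σ(ℰ) = { ∅, { E }, { C, D }, { A, B, F }, { C, D, E }, { A, B, E, F }, { A, B, C, D, F }, Ω }

Derivation:
Take S₀ = ℰ ∪ {∅, Ω} = { ∅, { E }, { A, B, F }, Ω }.
Step 1. New:
  { C, D, E }  = Ω∖{ A, B, F }
  { A, B, E, F }  = { E } ∪ { A, B, F }
  { A, B, C, D, F }  = Ω∖{ E }
  |family| = 7
Step 2: 1 new —
  { C, D }  = Ω∖{ A, B, E, F }
  |family| = 8
Step 3 adds nothing — fixpoint reached.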